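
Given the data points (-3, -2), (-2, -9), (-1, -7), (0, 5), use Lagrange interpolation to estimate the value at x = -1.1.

Lagrange interpolation formula:
P(x) = Σ yᵢ × Lᵢ(x)
where Lᵢ(x) = Π_{j≠i} (x - xⱼ)/(xᵢ - xⱼ)

L_0(-1.1) = (-1.1 - (-2))/(-3 - (-2)) × (-1.1 - (-1))/(-3 - (-1)) × (-1.1 - 0)/(-3 - 0) = -0.016500
L_1(-1.1) = (-1.1 - (-3))/(-2 - (-3)) × (-1.1 - (-1))/(-2 - (-1)) × (-1.1 - 0)/(-2 - 0) = 0.104500
L_2(-1.1) = (-1.1 - (-3))/(-1 - (-3)) × (-1.1 - (-2))/(-1 - (-2)) × (-1.1 - 0)/(-1 - 0) = 0.940500
L_3(-1.1) = (-1.1 - (-3))/(0 - (-3)) × (-1.1 - (-2))/(0 - (-2)) × (-1.1 - (-1))/(0 - (-1)) = -0.028500

P(-1.1) = (-2)×L_0(-1.1) + (-9)×L_1(-1.1) + (-7)×L_2(-1.1) + 5×L_3(-1.1)
P(-1.1) = -7.633500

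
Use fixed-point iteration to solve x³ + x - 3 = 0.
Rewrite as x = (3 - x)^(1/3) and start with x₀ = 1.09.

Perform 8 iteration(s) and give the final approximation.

Equation: x³ + x - 3 = 0
Fixed-point form: x = (3 - x)^(1/3)
x₀ = 1.09

x_1 = g(1.090000) = 1.240731
x_2 = g(1.240731) = 1.207195
x_3 = g(1.207195) = 1.214817
x_4 = g(1.214817) = 1.213093
x_5 = g(1.213093) = 1.213484
x_6 = g(1.213484) = 1.213395
x_7 = g(1.213395) = 1.213415
x_8 = g(1.213415) = 1.213411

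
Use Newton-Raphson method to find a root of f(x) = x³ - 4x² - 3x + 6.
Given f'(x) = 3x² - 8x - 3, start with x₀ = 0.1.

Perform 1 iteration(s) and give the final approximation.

f(x) = x³ - 4x² - 3x + 6
f'(x) = 3x² - 8x - 3
x₀ = 0.1

Newton-Raphson formula: x_{n+1} = x_n - f(x_n)/f'(x_n)

Iteration 1:
  f(0.100000) = 5.661000
  f'(0.100000) = -3.770000
  x_1 = 0.100000 - 5.661000/(-3.770000) = 1.601592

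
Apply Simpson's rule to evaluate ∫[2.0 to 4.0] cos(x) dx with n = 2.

f(x) = cos(x)
a = 2.0, b = 4.0, n = 2
h = (b - a)/n = 1.000000

Simpson's rule: (h/3)[f(x₀) + 4f(x₁) + 2f(x₂) + ... + f(xₙ)]

x_0 = 2.0000, f(x_0) = -0.416147, coefficient = 1
x_1 = 3.0000, f(x_1) = -0.989992, coefficient = 4
x_2 = 4.0000, f(x_2) = -0.653644, coefficient = 1

I ≈ (1.000000/3) × -5.029760 = -1.676587
Exact value: -1.666100
Error: 0.010487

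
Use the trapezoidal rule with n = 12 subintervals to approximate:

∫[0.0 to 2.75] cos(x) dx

f(x) = cos(x)
a = 0.0, b = 2.75, n = 12
h = (b - a)/n = 0.229167

Trapezoidal rule: (h/2)[f(x₀) + 2f(x₁) + 2f(x₂) + ... + f(xₙ)]

x_0 = 0.0000, f(x_0) = 1.000000, coefficient = 1
x_1 = 0.2292, f(x_1) = 0.973856, coefficient = 2
x_2 = 0.4583, f(x_2) = 0.896791, coefficient = 2
x_3 = 0.6875, f(x_3) = 0.772835, coefficient = 2
x_4 = 0.9167, f(x_4) = 0.608469, coefficient = 2
x_5 = 1.1458, f(x_5) = 0.412287, coefficient = 2
x_6 = 1.3750, f(x_6) = 0.194548, coefficient = 2
x_7 = 1.6042, f(x_7) = -0.033364, coefficient = 2
x_8 = 1.8333, f(x_8) = -0.259531, coefficient = 2
x_9 = 2.0625, f(x_9) = -0.472128, coefficient = 2
x_10 = 2.2917, f(x_10) = -0.660039, coefficient = 2
x_11 = 2.5208, f(x_11) = -0.813437, coefficient = 2
x_12 = 2.7500, f(x_12) = -0.924302, coefficient = 1

I ≈ (0.229167/2) × 3.316269 = 0.379989
Exact value: 0.381661
Error: 0.001672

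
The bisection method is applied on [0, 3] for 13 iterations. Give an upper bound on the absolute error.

Bisection error bound: |error| ≤ (b-a)/2^n
|error| ≤ (3 - 0)/2^13 = 3/2^13
|error| ≤ 0.0003662109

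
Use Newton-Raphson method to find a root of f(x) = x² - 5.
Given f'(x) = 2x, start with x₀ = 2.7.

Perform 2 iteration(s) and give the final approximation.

f(x) = x² - 5
f'(x) = 2x
x₀ = 2.7

Newton-Raphson formula: x_{n+1} = x_n - f(x_n)/f'(x_n)

Iteration 1:
  f(2.700000) = 2.290000
  f'(2.700000) = 5.400000
  x_1 = 2.700000 - 2.290000/5.400000 = 2.275926
Iteration 2:
  f(2.275926) = 0.179839
  f'(2.275926) = 4.551852
  x_2 = 2.275926 - 0.179839/4.551852 = 2.236417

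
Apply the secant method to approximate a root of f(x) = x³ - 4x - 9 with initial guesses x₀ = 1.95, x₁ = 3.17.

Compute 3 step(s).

f(x) = x³ - 4x - 9
x₀ = 1.95, x₁ = 3.17

Secant formula: x_{n+1} = x_n - f(x_n)(x_n - x_{n-1})/(f(x_n) - f(x_{n-1}))

Iteration 1:
  f(1.950000) = -9.385125
  f(3.170000) = 10.175013
  x_2 = 3.170000 - 10.175013×(3.170000 - 1.950000)/(10.175013 - (-9.385125))
       = 2.535367
Iteration 2:
  f(3.170000) = 10.175013
  f(2.535367) = -2.843917
  x_3 = 2.535367 - (-2.843917)×(2.535367 - 3.170000)/(-2.843917 - 10.175013)
       = 2.673999
Iteration 3:
  f(2.535367) = -2.843917
  f(2.673999) = -0.576180
  x_4 = 2.673999 - (-0.576180)×(2.673999 - 2.535367)/(-0.576180 - (-2.843917))
       = 2.709222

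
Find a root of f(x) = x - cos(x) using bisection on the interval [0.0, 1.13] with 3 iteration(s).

f(x) = x - cos(x)
Initial interval: [0.0, 1.13]

Iteration 1:
  c_1 = (0.000000 + 1.130000)/2 = 0.565000
  f(c_1) = f(0.565000) = -0.279589
  f(a) × f(c) ≥ 0, new interval: [0.565000, 1.130000]
Iteration 2:
  c_2 = (0.565000 + 1.130000)/2 = 0.847500
  f(c_2) = f(0.847500) = 0.185641
  f(a) × f(c) < 0, new interval: [0.565000, 0.847500]
Iteration 3:
  c_3 = (0.565000 + 0.847500)/2 = 0.706250
  f(c_3) = f(0.706250) = -0.054551
  f(a) × f(c) ≥ 0, new interval: [0.706250, 0.847500]

After 3 iteration(s), the approximation is c_3 = 0.706250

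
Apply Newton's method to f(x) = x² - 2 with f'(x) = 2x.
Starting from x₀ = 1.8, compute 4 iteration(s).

f(x) = x² - 2
f'(x) = 2x
x₀ = 1.8

Newton-Raphson formula: x_{n+1} = x_n - f(x_n)/f'(x_n)

Iteration 1:
  f(1.800000) = 1.240000
  f'(1.800000) = 3.600000
  x_1 = 1.800000 - 1.240000/3.600000 = 1.455556
Iteration 2:
  f(1.455556) = 0.118642
  f'(1.455556) = 2.911111
  x_2 = 1.455556 - 0.118642/2.911111 = 1.414801
Iteration 3:
  f(1.414801) = 0.001661
  f'(1.414801) = 2.829601
  x_3 = 1.414801 - 0.001661/2.829601 = 1.414214
Iteration 4:
  f(1.414214) = 0.000000
  f'(1.414214) = 2.828427
  x_4 = 1.414214 - 0.000000/2.828427 = 1.414214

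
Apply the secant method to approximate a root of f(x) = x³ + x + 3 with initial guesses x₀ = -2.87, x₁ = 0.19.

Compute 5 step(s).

f(x) = x³ + x + 3
x₀ = -2.87, x₁ = 0.19

Secant formula: x_{n+1} = x_n - f(x_n)(x_n - x_{n-1})/(f(x_n) - f(x_{n-1}))

Iteration 1:
  f(-2.870000) = -23.509903
  f(0.190000) = 3.196859
  x_2 = 0.190000 - 3.196859×(0.190000 - (-2.870000))/(3.196859 - (-23.509903))
       = -0.176289
Iteration 2:
  f(0.190000) = 3.196859
  f(-0.176289) = 2.818233
  x_3 = -0.176289 - 2.818233×(-0.176289 - 0.190000)/(2.818233 - 3.196859)
       = -2.902688
Iteration 3:
  f(-0.176289) = 2.818233
  f(-2.902688) = -24.359579
  x_4 = -2.902688 - (-24.359579)×(-2.902688 - (-0.176289))/(-24.359579 - 2.818233)
       = -0.459006
Iteration 4:
  f(-2.902688) = -24.359579
  f(-0.459006) = 2.444288
  x_5 = -0.459006 - 2.444288×(-0.459006 - (-2.902688))/(2.444288 - (-24.359579))
       = -0.681849
Iteration 5:
  f(-0.459006) = 2.444288
  f(-0.681849) = 2.001147
  x_6 = -0.681849 - 2.001147×(-0.681849 - (-0.459006))/(2.001147 - 2.444288)
       = -1.688170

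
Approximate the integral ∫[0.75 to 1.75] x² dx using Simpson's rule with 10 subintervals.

f(x) = x²
a = 0.75, b = 1.75, n = 10
h = (b - a)/n = 0.100000

Simpson's rule: (h/3)[f(x₀) + 4f(x₁) + 2f(x₂) + ... + f(xₙ)]

x_0 = 0.7500, f(x_0) = 0.562500, coefficient = 1
x_1 = 0.8500, f(x_1) = 0.722500, coefficient = 4
x_2 = 0.9500, f(x_2) = 0.902500, coefficient = 2
x_3 = 1.0500, f(x_3) = 1.102500, coefficient = 4
x_4 = 1.1500, f(x_4) = 1.322500, coefficient = 2
x_5 = 1.2500, f(x_5) = 1.562500, coefficient = 4
x_6 = 1.3500, f(x_6) = 1.822500, coefficient = 2
x_7 = 1.4500, f(x_7) = 2.102500, coefficient = 4
x_8 = 1.5500, f(x_8) = 2.402500, coefficient = 2
x_9 = 1.6500, f(x_9) = 2.722500, coefficient = 4
x_10 = 1.7500, f(x_10) = 3.062500, coefficient = 1

I ≈ (0.100000/3) × 49.375000 = 1.645833
Exact value: 1.645833
Error: 0.000000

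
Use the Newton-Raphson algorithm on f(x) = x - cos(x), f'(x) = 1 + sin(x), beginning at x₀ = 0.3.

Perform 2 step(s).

f(x) = x - cos(x)
f'(x) = 1 + sin(x)
x₀ = 0.3

Newton-Raphson formula: x_{n+1} = x_n - f(x_n)/f'(x_n)

Iteration 1:
  f(0.300000) = -0.655336
  f'(0.300000) = 1.295520
  x_1 = 0.300000 - (-0.655336)/1.295520 = 0.805848
Iteration 2:
  f(0.805848) = 0.113349
  f'(0.805848) = 1.721418
  x_2 = 0.805848 - 0.113349/1.721418 = 0.740002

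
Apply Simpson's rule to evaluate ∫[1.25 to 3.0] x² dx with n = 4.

f(x) = x²
a = 1.25, b = 3.0, n = 4
h = (b - a)/n = 0.437500

Simpson's rule: (h/3)[f(x₀) + 4f(x₁) + 2f(x₂) + ... + f(xₙ)]

x_0 = 1.2500, f(x_0) = 1.562500, coefficient = 1
x_1 = 1.6875, f(x_1) = 2.847656, coefficient = 4
x_2 = 2.1250, f(x_2) = 4.515625, coefficient = 2
x_3 = 2.5625, f(x_3) = 6.566406, coefficient = 4
x_4 = 3.0000, f(x_4) = 9.000000, coefficient = 1

I ≈ (0.437500/3) × 57.250000 = 8.348958
Exact value: 8.348958
Error: 0.000000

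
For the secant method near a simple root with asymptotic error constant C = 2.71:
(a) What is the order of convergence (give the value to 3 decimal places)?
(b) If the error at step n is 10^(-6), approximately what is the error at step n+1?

(a) Secant method has superlinear convergence with order φ = (1+√5)/2 ≈ 1.618.
    This means |e_{n+1}| ≈ C|e_n|^1.618.

(b) With |e_n| = 10^(-6) and C = 2.71:
    |e_{n+1}| ≈ 2.71 × (10^(-6))^1.618 = 2.71 × 10^(-9.71)

(a) ≈ 1.618 (golden ratio); (b) |e_{n+1}| ≈ 5.306e-10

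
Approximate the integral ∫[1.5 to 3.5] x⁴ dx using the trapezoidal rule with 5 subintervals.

f(x) = x⁴
a = 1.5, b = 3.5, n = 5
h = (b - a)/n = 0.400000

Trapezoidal rule: (h/2)[f(x₀) + 2f(x₁) + 2f(x₂) + ... + f(xₙ)]

x_0 = 1.5000, f(x_0) = 5.062500, coefficient = 1
x_1 = 1.9000, f(x_1) = 13.032100, coefficient = 2
x_2 = 2.3000, f(x_2) = 27.984100, coefficient = 2
x_3 = 2.7000, f(x_3) = 53.144100, coefficient = 2
x_4 = 3.1000, f(x_4) = 92.352100, coefficient = 2
x_5 = 3.5000, f(x_5) = 150.062500, coefficient = 1

I ≈ (0.400000/2) × 528.149800 = 105.629960
Exact value: 103.525000
Error: 2.104960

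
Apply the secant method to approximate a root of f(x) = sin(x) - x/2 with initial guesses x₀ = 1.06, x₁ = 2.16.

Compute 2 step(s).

f(x) = sin(x) - x/2
x₀ = 1.06, x₁ = 2.16

Secant formula: x_{n+1} = x_n - f(x_n)(x_n - x_{n-1})/(f(x_n) - f(x_{n-1}))

Iteration 1:
  f(1.060000) = 0.342355
  f(2.160000) = -0.248617
  x_2 = 2.160000 - (-0.248617)×(2.160000 - 1.060000)/(-0.248617 - 0.342355)
       = 1.697240
Iteration 2:
  f(2.160000) = -0.248617
  f(1.697240) = 0.143397
  x_3 = 1.697240 - 0.143397×(1.697240 - 2.160000)/(0.143397 - (-0.248617))
       = 1.866516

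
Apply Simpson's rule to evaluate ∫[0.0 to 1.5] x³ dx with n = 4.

f(x) = x³
a = 0.0, b = 1.5, n = 4
h = (b - a)/n = 0.375000

Simpson's rule: (h/3)[f(x₀) + 4f(x₁) + 2f(x₂) + ... + f(xₙ)]

x_0 = 0.0000, f(x_0) = 0.000000, coefficient = 1
x_1 = 0.3750, f(x_1) = 0.052734, coefficient = 4
x_2 = 0.7500, f(x_2) = 0.421875, coefficient = 2
x_3 = 1.1250, f(x_3) = 1.423828, coefficient = 4
x_4 = 1.5000, f(x_4) = 3.375000, coefficient = 1

I ≈ (0.375000/3) × 10.125000 = 1.265625
Exact value: 1.265625
Error: 0.000000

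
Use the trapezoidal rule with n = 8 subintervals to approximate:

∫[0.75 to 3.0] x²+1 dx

f(x) = x²+1
a = 0.75, b = 3.0, n = 8
h = (b - a)/n = 0.281250

Trapezoidal rule: (h/2)[f(x₀) + 2f(x₁) + 2f(x₂) + ... + f(xₙ)]

x_0 = 0.7500, f(x_0) = 1.562500, coefficient = 1
x_1 = 1.0312, f(x_1) = 2.063477, coefficient = 2
x_2 = 1.3125, f(x_2) = 2.722656, coefficient = 2
x_3 = 1.5938, f(x_3) = 3.540039, coefficient = 2
x_4 = 1.8750, f(x_4) = 4.515625, coefficient = 2
x_5 = 2.1562, f(x_5) = 5.649414, coefficient = 2
x_6 = 2.4375, f(x_6) = 6.941406, coefficient = 2
x_7 = 2.7188, f(x_7) = 8.391602, coefficient = 2
x_8 = 3.0000, f(x_8) = 10.000000, coefficient = 1

I ≈ (0.281250/2) × 79.210938 = 11.139038
Exact value: 11.109375
Error: 0.029663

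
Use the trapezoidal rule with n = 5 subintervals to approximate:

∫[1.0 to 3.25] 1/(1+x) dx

f(x) = 1/(1+x)
a = 1.0, b = 3.25, n = 5
h = (b - a)/n = 0.450000

Trapezoidal rule: (h/2)[f(x₀) + 2f(x₁) + 2f(x₂) + ... + f(xₙ)]

x_0 = 1.0000, f(x_0) = 0.500000, coefficient = 1
x_1 = 1.4500, f(x_1) = 0.408163, coefficient = 2
x_2 = 1.9000, f(x_2) = 0.344828, coefficient = 2
x_3 = 2.3500, f(x_3) = 0.298507, coefficient = 2
x_4 = 2.8000, f(x_4) = 0.263158, coefficient = 2
x_5 = 3.2500, f(x_5) = 0.235294, coefficient = 1

I ≈ (0.450000/2) × 3.364607 = 0.757036
Exact value: 0.753772
Error: 0.003265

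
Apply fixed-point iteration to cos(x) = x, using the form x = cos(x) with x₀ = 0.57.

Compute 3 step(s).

Equation: cos(x) = x
Fixed-point form: x = cos(x)
x₀ = 0.57

x_1 = g(0.570000) = 0.841901
x_2 = g(0.841901) = 0.666046
x_3 = g(0.666046) = 0.786271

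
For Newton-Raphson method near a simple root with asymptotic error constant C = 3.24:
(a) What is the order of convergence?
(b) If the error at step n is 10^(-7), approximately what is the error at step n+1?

(a) Newton-Raphson has quadratic (order 2) convergence near simple roots.
    This means |e_{n+1}| ≈ C|e_n|².

(b) With |e_n| = 10^(-7) and C = 3.24:
    |e_{n+1}| ≈ 3.24 × (10^(-7))² = 3.24 × 10^(-14)

(a) 2 (quadratic); (b) |e_{n+1}| ≈ 3.240e-14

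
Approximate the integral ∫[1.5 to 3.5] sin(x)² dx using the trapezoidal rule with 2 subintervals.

f(x) = sin(x)²
a = 1.5, b = 3.5, n = 2
h = (b - a)/n = 1.000000

Trapezoidal rule: (h/2)[f(x₀) + 2f(x₁) + 2f(x₂) + ... + f(xₙ)]

x_0 = 1.5000, f(x_0) = 0.994996, coefficient = 1
x_1 = 2.5000, f(x_1) = 0.358169, coefficient = 2
x_2 = 3.5000, f(x_2) = 0.123049, coefficient = 1

I ≈ (1.000000/2) × 1.834383 = 0.917191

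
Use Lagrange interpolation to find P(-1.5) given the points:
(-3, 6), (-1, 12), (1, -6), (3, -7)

Lagrange interpolation formula:
P(x) = Σ yᵢ × Lᵢ(x)
where Lᵢ(x) = Π_{j≠i} (x - xⱼ)/(xᵢ - xⱼ)

L_0(-1.5) = (-1.5 - (-1))/(-3 - (-1)) × (-1.5 - 1)/(-3 - 1) × (-1.5 - 3)/(-3 - 3) = 0.117188
L_1(-1.5) = (-1.5 - (-3))/(-1 - (-3)) × (-1.5 - 1)/(-1 - 1) × (-1.5 - 3)/(-1 - 3) = 1.054688
L_2(-1.5) = (-1.5 - (-3))/(1 - (-3)) × (-1.5 - (-1))/(1 - (-1)) × (-1.5 - 3)/(1 - 3) = -0.210938
L_3(-1.5) = (-1.5 - (-3))/(3 - (-3)) × (-1.5 - (-1))/(3 - (-1)) × (-1.5 - 1)/(3 - 1) = 0.039062

P(-1.5) = 6×L_0(-1.5) + 12×L_1(-1.5) + (-6)×L_2(-1.5) + (-7)×L_3(-1.5)
P(-1.5) = 14.351562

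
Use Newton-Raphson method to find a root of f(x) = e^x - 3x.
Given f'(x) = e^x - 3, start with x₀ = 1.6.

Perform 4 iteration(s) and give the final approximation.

f(x) = e^x - 3x
f'(x) = e^x - 3
x₀ = 1.6

Newton-Raphson formula: x_{n+1} = x_n - f(x_n)/f'(x_n)

Iteration 1:
  f(1.600000) = 0.153032
  f'(1.600000) = 1.953032
  x_1 = 1.600000 - 0.153032/1.953032 = 1.521644
Iteration 2:
  f(1.521644) = 0.014816
  f'(1.521644) = 1.579747
  x_2 = 1.521644 - 0.014816/1.579747 = 1.512265
Iteration 3:
  f(1.512265) = 0.000201
  f'(1.512265) = 1.536996
  x_3 = 1.512265 - 0.000201/1.536996 = 1.512135
Iteration 4:
  f(1.512135) = 0.000000
  f'(1.512135) = 1.536404
  x_4 = 1.512135 - 0.000000/1.536404 = 1.512135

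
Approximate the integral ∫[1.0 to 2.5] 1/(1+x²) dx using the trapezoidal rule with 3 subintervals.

f(x) = 1/(1+x²)
a = 1.0, b = 2.5, n = 3
h = (b - a)/n = 0.500000

Trapezoidal rule: (h/2)[f(x₀) + 2f(x₁) + 2f(x₂) + ... + f(xₙ)]

x_0 = 1.0000, f(x_0) = 0.500000, coefficient = 1
x_1 = 1.5000, f(x_1) = 0.307692, coefficient = 2
x_2 = 2.0000, f(x_2) = 0.200000, coefficient = 2
x_3 = 2.5000, f(x_3) = 0.137931, coefficient = 1

I ≈ (0.500000/2) × 1.653316 = 0.413329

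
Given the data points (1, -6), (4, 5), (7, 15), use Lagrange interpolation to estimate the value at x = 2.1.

Lagrange interpolation formula:
P(x) = Σ yᵢ × Lᵢ(x)
where Lᵢ(x) = Π_{j≠i} (x - xⱼ)/(xᵢ - xⱼ)

L_0(2.1) = (2.1 - 4)/(1 - 4) × (2.1 - 7)/(1 - 7) = 0.517222
L_1(2.1) = (2.1 - 1)/(4 - 1) × (2.1 - 7)/(4 - 7) = 0.598889
L_2(2.1) = (2.1 - 1)/(7 - 1) × (2.1 - 4)/(7 - 4) = -0.116111

P(2.1) = (-6)×L_0(2.1) + 5×L_1(2.1) + 15×L_2(2.1)
P(2.1) = -1.850556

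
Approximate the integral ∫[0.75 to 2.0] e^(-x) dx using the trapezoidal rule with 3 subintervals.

f(x) = e^(-x)
a = 0.75, b = 2.0, n = 3
h = (b - a)/n = 0.416667

Trapezoidal rule: (h/2)[f(x₀) + 2f(x₁) + 2f(x₂) + ... + f(xₙ)]

x_0 = 0.7500, f(x_0) = 0.472367, coefficient = 1
x_1 = 1.1667, f(x_1) = 0.311403, coefficient = 2
x_2 = 1.5833, f(x_2) = 0.205290, coefficient = 2
x_3 = 2.0000, f(x_3) = 0.135335, coefficient = 1

I ≈ (0.416667/2) × 1.641088 = 0.341893
Exact value: 0.337031
Error: 0.004862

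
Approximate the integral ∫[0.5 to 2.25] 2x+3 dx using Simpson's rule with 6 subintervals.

f(x) = 2x+3
a = 0.5, b = 2.25, n = 6
h = (b - a)/n = 0.291667

Simpson's rule: (h/3)[f(x₀) + 4f(x₁) + 2f(x₂) + ... + f(xₙ)]

x_0 = 0.5000, f(x_0) = 4.000000, coefficient = 1
x_1 = 0.7917, f(x_1) = 4.583333, coefficient = 4
x_2 = 1.0833, f(x_2) = 5.166667, coefficient = 2
x_3 = 1.3750, f(x_3) = 5.750000, coefficient = 4
x_4 = 1.6667, f(x_4) = 6.333333, coefficient = 2
x_5 = 1.9583, f(x_5) = 6.916667, coefficient = 4
x_6 = 2.2500, f(x_6) = 7.500000, coefficient = 1

I ≈ (0.291667/3) × 103.500000 = 10.062500
Exact value: 10.062500
Error: 0.000000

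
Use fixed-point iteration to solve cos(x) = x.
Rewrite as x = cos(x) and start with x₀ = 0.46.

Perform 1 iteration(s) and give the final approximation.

Equation: cos(x) = x
Fixed-point form: x = cos(x)
x₀ = 0.46

x_1 = g(0.460000) = 0.896052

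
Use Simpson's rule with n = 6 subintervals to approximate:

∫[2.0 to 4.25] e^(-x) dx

f(x) = e^(-x)
a = 2.0, b = 4.25, n = 6
h = (b - a)/n = 0.375000

Simpson's rule: (h/3)[f(x₀) + 4f(x₁) + 2f(x₂) + ... + f(xₙ)]

x_0 = 2.0000, f(x_0) = 0.135335, coefficient = 1
x_1 = 2.3750, f(x_1) = 0.093014, coefficient = 4
x_2 = 2.7500, f(x_2) = 0.063928, coefficient = 2
x_3 = 3.1250, f(x_3) = 0.043937, coefficient = 4
x_4 = 3.5000, f(x_4) = 0.030197, coefficient = 2
x_5 = 3.8750, f(x_5) = 0.020754, coefficient = 4
x_6 = 4.2500, f(x_6) = 0.014264, coefficient = 1

I ≈ (0.375000/3) × 0.968673 = 0.121084
Exact value: 0.121071
Error: 0.000013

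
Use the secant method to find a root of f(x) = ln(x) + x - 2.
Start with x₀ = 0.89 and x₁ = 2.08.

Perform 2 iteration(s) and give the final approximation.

f(x) = ln(x) + x - 2
x₀ = 0.89, x₁ = 2.08

Secant formula: x_{n+1} = x_n - f(x_n)(x_n - x_{n-1})/(f(x_n) - f(x_{n-1}))

Iteration 1:
  f(0.890000) = -1.226534
  f(2.080000) = 0.812368
  x_2 = 2.080000 - 0.812368×(2.080000 - 0.890000)/(0.812368 - (-1.226534))
       = 1.605863
Iteration 2:
  f(2.080000) = 0.812368
  f(1.605863) = 0.079525
  x_3 = 1.605863 - 0.079525×(1.605863 - 2.080000)/(0.079525 - 0.812368)
       = 1.554412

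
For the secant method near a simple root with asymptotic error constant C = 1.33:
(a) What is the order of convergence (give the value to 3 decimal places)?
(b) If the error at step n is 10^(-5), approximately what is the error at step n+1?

(a) Secant method has superlinear convergence with order φ = (1+√5)/2 ≈ 1.618.
    This means |e_{n+1}| ≈ C|e_n|^1.618.

(b) With |e_n| = 10^(-5) and C = 1.33:
    |e_{n+1}| ≈ 1.33 × (10^(-5))^1.618 = 1.33 × 10^(-8.09)

(a) ≈ 1.618 (golden ratio); (b) |e_{n+1}| ≈ 1.081e-08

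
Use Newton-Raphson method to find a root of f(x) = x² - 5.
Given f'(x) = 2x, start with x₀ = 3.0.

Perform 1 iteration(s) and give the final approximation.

f(x) = x² - 5
f'(x) = 2x
x₀ = 3.0

Newton-Raphson formula: x_{n+1} = x_n - f(x_n)/f'(x_n)

Iteration 1:
  f(3.000000) = 4.000000
  f'(3.000000) = 6.000000
  x_1 = 3.000000 - 4.000000/6.000000 = 2.333333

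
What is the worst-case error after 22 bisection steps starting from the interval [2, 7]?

Bisection error bound: |error| ≤ (b-a)/2^n
|error| ≤ (7 - 2)/2^22 = 5/2^22
|error| ≤ 0.0000011921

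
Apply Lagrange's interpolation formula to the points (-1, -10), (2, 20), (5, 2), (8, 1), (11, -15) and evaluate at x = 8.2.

Lagrange interpolation formula:
P(x) = Σ yᵢ × Lᵢ(x)
where Lᵢ(x) = Π_{j≠i} (x - xⱼ)/(xᵢ - xⱼ)

L_0(8.2) = (8.2 - 2)/(-1 - 2) × (8.2 - 5)/(-1 - 5) × (8.2 - 8)/(-1 - 8) × (8.2 - 11)/(-1 - 11) = -0.005715
L_1(8.2) = (8.2 - (-1))/(2 - (-1)) × (8.2 - 5)/(2 - 5) × (8.2 - 8)/(2 - 8) × (8.2 - 11)/(2 - 11) = 0.033923
L_2(8.2) = (8.2 - (-1))/(5 - (-1)) × (8.2 - 2)/(5 - 2) × (8.2 - 8)/(5 - 8) × (8.2 - 11)/(5 - 11) = -0.098588
L_3(8.2) = (8.2 - (-1))/(8 - (-1)) × (8.2 - 2)/(8 - 2) × (8.2 - 5)/(8 - 5) × (8.2 - 11)/(8 - 11) = 1.051602
L_4(8.2) = (8.2 - (-1))/(11 - (-1)) × (8.2 - 2)/(11 - 2) × (8.2 - 5)/(11 - 5) × (8.2 - 8)/(11 - 8) = 0.018779

P(8.2) = (-10)×L_0(8.2) + 20×L_1(8.2) + 2×L_2(8.2) + 1×L_3(8.2) + (-15)×L_4(8.2)
P(8.2) = 1.308352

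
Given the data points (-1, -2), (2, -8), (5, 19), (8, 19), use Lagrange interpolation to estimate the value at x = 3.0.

Lagrange interpolation formula:
P(x) = Σ yᵢ × Lᵢ(x)
where Lᵢ(x) = Π_{j≠i} (x - xⱼ)/(xᵢ - xⱼ)

L_0(3.0) = (3.0 - 2)/(-1 - 2) × (3.0 - 5)/(-1 - 5) × (3.0 - 8)/(-1 - 8) = -0.061728
L_1(3.0) = (3.0 - (-1))/(2 - (-1)) × (3.0 - 5)/(2 - 5) × (3.0 - 8)/(2 - 8) = 0.740741
L_2(3.0) = (3.0 - (-1))/(5 - (-1)) × (3.0 - 2)/(5 - 2) × (3.0 - 8)/(5 - 8) = 0.370370
L_3(3.0) = (3.0 - (-1))/(8 - (-1)) × (3.0 - 2)/(8 - 2) × (3.0 - 5)/(8 - 5) = -0.049383

P(3.0) = (-2)×L_0(3.0) + (-8)×L_1(3.0) + 19×L_2(3.0) + 19×L_3(3.0)
P(3.0) = 0.296296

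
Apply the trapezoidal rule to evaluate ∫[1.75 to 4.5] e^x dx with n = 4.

f(x) = e^x
a = 1.75, b = 4.5, n = 4
h = (b - a)/n = 0.687500

Trapezoidal rule: (h/2)[f(x₀) + 2f(x₁) + 2f(x₂) + ... + f(xₙ)]

x_0 = 1.7500, f(x_0) = 5.754603, coefficient = 1
x_1 = 2.4375, f(x_1) = 11.444394, coefficient = 2
x_2 = 3.1250, f(x_2) = 22.759895, coefficient = 2
x_3 = 3.8125, f(x_3) = 45.263456, coefficient = 2
x_4 = 4.5000, f(x_4) = 90.017131, coefficient = 1

I ≈ (0.687500/2) × 254.707224 = 87.555608
Exact value: 84.262529
Error: 3.293080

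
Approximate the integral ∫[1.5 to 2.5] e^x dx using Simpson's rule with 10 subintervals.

f(x) = e^x
a = 1.5, b = 2.5, n = 10
h = (b - a)/n = 0.100000

Simpson's rule: (h/3)[f(x₀) + 4f(x₁) + 2f(x₂) + ... + f(xₙ)]

x_0 = 1.5000, f(x_0) = 4.481689, coefficient = 1
x_1 = 1.6000, f(x_1) = 4.953032, coefficient = 4
x_2 = 1.7000, f(x_2) = 5.473947, coefficient = 2
x_3 = 1.8000, f(x_3) = 6.049647, coefficient = 4
x_4 = 1.9000, f(x_4) = 6.685894, coefficient = 2
x_5 = 2.0000, f(x_5) = 7.389056, coefficient = 4
x_6 = 2.1000, f(x_6) = 8.166170, coefficient = 2
x_7 = 2.2000, f(x_7) = 9.025013, coefficient = 4
x_8 = 2.3000, f(x_8) = 9.974182, coefficient = 2
x_9 = 2.4000, f(x_9) = 11.023176, coefficient = 4
x_10 = 2.5000, f(x_10) = 12.182494, coefficient = 1

I ≈ (0.100000/3) × 231.024275 = 7.700809
Exact value: 7.700805
Error: 0.000004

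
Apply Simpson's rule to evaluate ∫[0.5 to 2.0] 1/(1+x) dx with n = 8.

f(x) = 1/(1+x)
a = 0.5, b = 2.0, n = 8
h = (b - a)/n = 0.187500

Simpson's rule: (h/3)[f(x₀) + 4f(x₁) + 2f(x₂) + ... + f(xₙ)]

x_0 = 0.5000, f(x_0) = 0.666667, coefficient = 1
x_1 = 0.6875, f(x_1) = 0.592593, coefficient = 4
x_2 = 0.8750, f(x_2) = 0.533333, coefficient = 2
x_3 = 1.0625, f(x_3) = 0.484848, coefficient = 4
x_4 = 1.2500, f(x_4) = 0.444444, coefficient = 2
x_5 = 1.4375, f(x_5) = 0.410256, coefficient = 4
x_6 = 1.6250, f(x_6) = 0.380952, coefficient = 2
x_7 = 1.8125, f(x_7) = 0.355556, coefficient = 4
x_8 = 2.0000, f(x_8) = 0.333333, coefficient = 1

I ≈ (0.187500/3) × 11.090472 = 0.693155
Exact value: 0.693147
Error: 0.000007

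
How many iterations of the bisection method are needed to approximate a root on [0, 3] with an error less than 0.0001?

We need (b-a)/2^n ≤ 0.0001
(3 - 0)/2^n ≤ 0.0001
3/2^n ≤ 0.0001
2^n ≥ 30000
n ≥ log₂(30000) = 14.87
n ≥ 15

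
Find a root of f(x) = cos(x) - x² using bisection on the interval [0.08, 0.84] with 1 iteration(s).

f(x) = cos(x) - x²
Initial interval: [0.08, 0.84]

Iteration 1:
  c_1 = (0.080000 + 0.840000)/2 = 0.460000
  f(c_1) = f(0.460000) = 0.684452
  f(a) × f(c) ≥ 0, new interval: [0.460000, 0.840000]

After 1 iteration(s), the approximation is c_1 = 0.460000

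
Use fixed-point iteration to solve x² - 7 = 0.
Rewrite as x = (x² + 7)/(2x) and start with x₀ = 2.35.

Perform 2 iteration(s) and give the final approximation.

Equation: x² - 7 = 0
Fixed-point form: x = (x² + 7)/(2x)
x₀ = 2.35

x_1 = g(2.350000) = 2.664362
x_2 = g(2.664362) = 2.645816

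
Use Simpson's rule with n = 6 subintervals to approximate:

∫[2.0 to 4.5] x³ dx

f(x) = x³
a = 2.0, b = 4.5, n = 6
h = (b - a)/n = 0.416667

Simpson's rule: (h/3)[f(x₀) + 4f(x₁) + 2f(x₂) + ... + f(xₙ)]

x_0 = 2.0000, f(x_0) = 8.000000, coefficient = 1
x_1 = 2.4167, f(x_1) = 14.114005, coefficient = 4
x_2 = 2.8333, f(x_2) = 22.745370, coefficient = 2
x_3 = 3.2500, f(x_3) = 34.328125, coefficient = 4
x_4 = 3.6667, f(x_4) = 49.296296, coefficient = 2
x_5 = 4.0833, f(x_5) = 68.083912, coefficient = 4
x_6 = 4.5000, f(x_6) = 91.125000, coefficient = 1

I ≈ (0.416667/3) × 709.312500 = 98.515625
Exact value: 98.515625
Error: 0.000000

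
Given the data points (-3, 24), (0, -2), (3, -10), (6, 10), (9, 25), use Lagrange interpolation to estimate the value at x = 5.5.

Lagrange interpolation formula:
P(x) = Σ yᵢ × Lᵢ(x)
where Lᵢ(x) = Π_{j≠i} (x - xⱼ)/(xᵢ - xⱼ)

L_0(5.5) = (5.5 - 0)/(-3 - 0) × (5.5 - 3)/(-3 - 3) × (5.5 - 6)/(-3 - 6) × (5.5 - 9)/(-3 - 9) = 0.012378
L_1(5.5) = (5.5 - (-3))/(0 - (-3)) × (5.5 - 3)/(0 - 3) × (5.5 - 6)/(0 - 6) × (5.5 - 9)/(0 - 9) = -0.076517
L_2(5.5) = (5.5 - (-3))/(3 - (-3)) × (5.5 - 0)/(3 - 0) × (5.5 - 6)/(3 - 6) × (5.5 - 9)/(3 - 9) = 0.252508
L_3(5.5) = (5.5 - (-3))/(6 - (-3)) × (5.5 - 0)/(6 - 0) × (5.5 - 3)/(6 - 3) × (5.5 - 9)/(6 - 9) = 0.841692
L_4(5.5) = (5.5 - (-3))/(9 - (-3)) × (5.5 - 0)/(9 - 0) × (5.5 - 3)/(9 - 3) × (5.5 - 6)/(9 - 6) = -0.030060

P(5.5) = 24×L_0(5.5) + (-2)×L_1(5.5) + (-10)×L_2(5.5) + 10×L_3(5.5) + 25×L_4(5.5)
P(5.5) = 5.590439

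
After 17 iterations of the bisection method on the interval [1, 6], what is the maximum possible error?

Bisection error bound: |error| ≤ (b-a)/2^n
|error| ≤ (6 - 1)/2^17 = 5/2^17
|error| ≤ 0.0000381470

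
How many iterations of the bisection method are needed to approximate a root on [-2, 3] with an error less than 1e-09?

We need (b-a)/2^n ≤ 1e-09
(3 - (-2))/2^n ≤ 1e-09
5/2^n ≤ 1e-09
2^n ≥ 5000000000
n ≥ log₂(5000000000) = 32.22
n ≥ 33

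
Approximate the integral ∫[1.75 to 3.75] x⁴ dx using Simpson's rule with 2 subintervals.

f(x) = x⁴
a = 1.75, b = 3.75, n = 2
h = (b - a)/n = 1.000000

Simpson's rule: (h/3)[f(x₀) + 4f(x₁) + 2f(x₂) + ... + f(xₙ)]

x_0 = 1.7500, f(x_0) = 9.378906, coefficient = 1
x_1 = 2.7500, f(x_1) = 57.191406, coefficient = 4
x_2 = 3.7500, f(x_2) = 197.753906, coefficient = 1

I ≈ (1.000000/3) × 435.898438 = 145.299479
Exact value: 145.032813
Error: 0.266667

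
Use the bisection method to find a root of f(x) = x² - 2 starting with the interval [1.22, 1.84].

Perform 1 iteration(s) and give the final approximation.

f(x) = x² - 2
Initial interval: [1.22, 1.84]

Iteration 1:
  c_1 = (1.220000 + 1.840000)/2 = 1.530000
  f(c_1) = f(1.530000) = 0.340900
  f(a) × f(c) < 0, new interval: [1.220000, 1.530000]

After 1 iteration(s), the approximation is c_1 = 1.530000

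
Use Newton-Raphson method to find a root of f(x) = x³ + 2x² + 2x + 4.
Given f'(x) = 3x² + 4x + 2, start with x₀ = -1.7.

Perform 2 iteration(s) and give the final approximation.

f(x) = x³ + 2x² + 2x + 4
f'(x) = 3x² + 4x + 2
x₀ = -1.7

Newton-Raphson formula: x_{n+1} = x_n - f(x_n)/f'(x_n)

Iteration 1:
  f(-1.700000) = 1.467000
  f'(-1.700000) = 3.870000
  x_1 = -1.700000 - 1.467000/3.870000 = -2.079070
Iteration 2:
  f(-2.079070) = -0.499921
  f'(-2.079070) = 6.651314
  x_2 = -2.079070 - (-0.499921)/6.651314 = -2.003909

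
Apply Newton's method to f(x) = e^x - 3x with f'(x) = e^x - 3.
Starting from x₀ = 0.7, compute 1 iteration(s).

f(x) = e^x - 3x
f'(x) = e^x - 3
x₀ = 0.7

Newton-Raphson formula: x_{n+1} = x_n - f(x_n)/f'(x_n)

Iteration 1:
  f(0.700000) = -0.086247
  f'(0.700000) = -0.986247
  x_1 = 0.700000 - (-0.086247)/(-0.986247) = 0.612550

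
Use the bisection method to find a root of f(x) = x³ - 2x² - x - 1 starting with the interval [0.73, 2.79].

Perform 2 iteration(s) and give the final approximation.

f(x) = x³ - 2x² - x - 1
Initial interval: [0.73, 2.79]

Iteration 1:
  c_1 = (0.730000 + 2.790000)/2 = 1.760000
  f(c_1) = f(1.760000) = -3.503424
  f(a) × f(c) ≥ 0, new interval: [1.760000, 2.790000]
Iteration 2:
  c_2 = (1.760000 + 2.790000)/2 = 2.275000
  f(c_2) = f(2.275000) = -1.851703
  f(a) × f(c) ≥ 0, new interval: [2.275000, 2.790000]

After 2 iteration(s), the approximation is c_2 = 2.275000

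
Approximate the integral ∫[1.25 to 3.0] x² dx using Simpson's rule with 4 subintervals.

f(x) = x²
a = 1.25, b = 3.0, n = 4
h = (b - a)/n = 0.437500

Simpson's rule: (h/3)[f(x₀) + 4f(x₁) + 2f(x₂) + ... + f(xₙ)]

x_0 = 1.2500, f(x_0) = 1.562500, coefficient = 1
x_1 = 1.6875, f(x_1) = 2.847656, coefficient = 4
x_2 = 2.1250, f(x_2) = 4.515625, coefficient = 2
x_3 = 2.5625, f(x_3) = 6.566406, coefficient = 4
x_4 = 3.0000, f(x_4) = 9.000000, coefficient = 1

I ≈ (0.437500/3) × 57.250000 = 8.348958
Exact value: 8.348958
Error: 0.000000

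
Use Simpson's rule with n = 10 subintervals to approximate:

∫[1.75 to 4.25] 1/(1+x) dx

f(x) = 1/(1+x)
a = 1.75, b = 4.25, n = 10
h = (b - a)/n = 0.250000

Simpson's rule: (h/3)[f(x₀) + 4f(x₁) + 2f(x₂) + ... + f(xₙ)]

x_0 = 1.7500, f(x_0) = 0.363636, coefficient = 1
x_1 = 2.0000, f(x_1) = 0.333333, coefficient = 4
x_2 = 2.2500, f(x_2) = 0.307692, coefficient = 2
x_3 = 2.5000, f(x_3) = 0.285714, coefficient = 4
x_4 = 2.7500, f(x_4) = 0.266667, coefficient = 2
x_5 = 3.0000, f(x_5) = 0.250000, coefficient = 4
x_6 = 3.2500, f(x_6) = 0.235294, coefficient = 2
x_7 = 3.5000, f(x_7) = 0.222222, coefficient = 4
x_8 = 3.7500, f(x_8) = 0.210526, coefficient = 2
x_9 = 4.0000, f(x_9) = 0.200000, coefficient = 4
x_10 = 4.2500, f(x_10) = 0.190476, coefficient = 1

I ≈ (0.250000/3) × 7.759551 = 0.646629
Exact value: 0.646627
Error: 0.000002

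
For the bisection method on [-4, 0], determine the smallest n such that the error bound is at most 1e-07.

We need (b-a)/2^n ≤ 1e-07
(0 - (-4))/2^n ≤ 1e-07
4/2^n ≤ 1e-07
2^n ≥ 40000000
n ≥ log₂(40000000) = 25.25
n ≥ 26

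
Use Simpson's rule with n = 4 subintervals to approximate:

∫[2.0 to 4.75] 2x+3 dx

f(x) = 2x+3
a = 2.0, b = 4.75, n = 4
h = (b - a)/n = 0.687500

Simpson's rule: (h/3)[f(x₀) + 4f(x₁) + 2f(x₂) + ... + f(xₙ)]

x_0 = 2.0000, f(x_0) = 7.000000, coefficient = 1
x_1 = 2.6875, f(x_1) = 8.375000, coefficient = 4
x_2 = 3.3750, f(x_2) = 9.750000, coefficient = 2
x_3 = 4.0625, f(x_3) = 11.125000, coefficient = 4
x_4 = 4.7500, f(x_4) = 12.500000, coefficient = 1

I ≈ (0.687500/3) × 117.000000 = 26.812500
Exact value: 26.812500
Error: 0.000000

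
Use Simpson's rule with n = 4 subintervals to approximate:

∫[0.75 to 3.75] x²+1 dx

f(x) = x²+1
a = 0.75, b = 3.75, n = 4
h = (b - a)/n = 0.750000

Simpson's rule: (h/3)[f(x₀) + 4f(x₁) + 2f(x₂) + ... + f(xₙ)]

x_0 = 0.7500, f(x_0) = 1.562500, coefficient = 1
x_1 = 1.5000, f(x_1) = 3.250000, coefficient = 4
x_2 = 2.2500, f(x_2) = 6.062500, coefficient = 2
x_3 = 3.0000, f(x_3) = 10.000000, coefficient = 4
x_4 = 3.7500, f(x_4) = 15.062500, coefficient = 1

I ≈ (0.750000/3) × 81.750000 = 20.437500
Exact value: 20.437500
Error: 0.000000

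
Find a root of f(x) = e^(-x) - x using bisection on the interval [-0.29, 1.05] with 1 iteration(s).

f(x) = e^(-x) - x
Initial interval: [-0.29, 1.05]

Iteration 1:
  c_1 = (-0.290000 + 1.050000)/2 = 0.380000
  f(c_1) = f(0.380000) = 0.303861
  f(a) × f(c) ≥ 0, new interval: [0.380000, 1.050000]

After 1 iteration(s), the approximation is c_1 = 0.380000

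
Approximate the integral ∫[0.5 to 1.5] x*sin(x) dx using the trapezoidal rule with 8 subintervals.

f(x) = x*sin(x)
a = 0.5, b = 1.5, n = 8
h = (b - a)/n = 0.125000

Trapezoidal rule: (h/2)[f(x₀) + 2f(x₁) + 2f(x₂) + ... + f(xₙ)]

x_0 = 0.5000, f(x_0) = 0.239713, coefficient = 1
x_1 = 0.6250, f(x_1) = 0.365686, coefficient = 2
x_2 = 0.7500, f(x_2) = 0.511229, coefficient = 2
x_3 = 0.8750, f(x_3) = 0.671601, coefficient = 2
x_4 = 1.0000, f(x_4) = 0.841471, coefficient = 2
x_5 = 1.1250, f(x_5) = 1.015051, coefficient = 2
x_6 = 1.2500, f(x_6) = 1.186231, coefficient = 2
x_7 = 1.3750, f(x_7) = 1.348728, coefficient = 2
x_8 = 1.5000, f(x_8) = 1.496242, coefficient = 1

I ≈ (0.125000/2) × 13.615948 = 0.850997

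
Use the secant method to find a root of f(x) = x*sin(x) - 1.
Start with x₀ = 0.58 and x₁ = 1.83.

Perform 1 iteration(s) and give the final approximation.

f(x) = x*sin(x) - 1
x₀ = 0.58, x₁ = 1.83

Secant formula: x_{n+1} = x_n - f(x_n)(x_n - x_{n-1})/(f(x_n) - f(x_{n-1}))

Iteration 1:
  f(0.580000) = -0.682146
  f(1.830000) = 0.768868
  x_2 = 1.830000 - 0.768868×(1.830000 - 0.580000)/(0.768868 - (-0.682146))
       = 1.167646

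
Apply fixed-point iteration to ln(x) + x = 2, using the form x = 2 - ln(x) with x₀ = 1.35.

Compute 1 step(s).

Equation: ln(x) + x = 2
Fixed-point form: x = 2 - ln(x)
x₀ = 1.35

x_1 = g(1.350000) = 1.699895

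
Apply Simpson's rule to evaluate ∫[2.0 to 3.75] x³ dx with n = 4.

f(x) = x³
a = 2.0, b = 3.75, n = 4
h = (b - a)/n = 0.437500

Simpson's rule: (h/3)[f(x₀) + 4f(x₁) + 2f(x₂) + ... + f(xₙ)]

x_0 = 2.0000, f(x_0) = 8.000000, coefficient = 1
x_1 = 2.4375, f(x_1) = 14.482178, coefficient = 4
x_2 = 2.8750, f(x_2) = 23.763672, coefficient = 2
x_3 = 3.3125, f(x_3) = 36.346924, coefficient = 4
x_4 = 3.7500, f(x_4) = 52.734375, coefficient = 1

I ≈ (0.437500/3) × 311.578125 = 45.438477
Exact value: 45.438477
Error: 0.000000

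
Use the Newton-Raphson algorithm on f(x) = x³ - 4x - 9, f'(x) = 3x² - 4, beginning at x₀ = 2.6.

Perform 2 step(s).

f(x) = x³ - 4x - 9
f'(x) = 3x² - 4
x₀ = 2.6

Newton-Raphson formula: x_{n+1} = x_n - f(x_n)/f'(x_n)

Iteration 1:
  f(2.600000) = -1.824000
  f'(2.600000) = 16.280000
  x_1 = 2.600000 - (-1.824000)/16.280000 = 2.712039
Iteration 2:
  f(2.712039) = 0.099318
  f'(2.712039) = 18.065472
  x_2 = 2.712039 - 0.099318/18.065472 = 2.706542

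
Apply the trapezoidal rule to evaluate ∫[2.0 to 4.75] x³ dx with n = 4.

f(x) = x³
a = 2.0, b = 4.75, n = 4
h = (b - a)/n = 0.687500

Trapezoidal rule: (h/2)[f(x₀) + 2f(x₁) + 2f(x₂) + ... + f(xₙ)]

x_0 = 2.0000, f(x_0) = 8.000000, coefficient = 1
x_1 = 2.6875, f(x_1) = 19.410889, coefficient = 2
x_2 = 3.3750, f(x_2) = 38.443359, coefficient = 2
x_3 = 4.0625, f(x_3) = 67.047119, coefficient = 2
x_4 = 4.7500, f(x_4) = 107.171875, coefficient = 1

I ≈ (0.687500/2) × 364.974609 = 125.460022
Exact value: 123.266602
Error: 2.193420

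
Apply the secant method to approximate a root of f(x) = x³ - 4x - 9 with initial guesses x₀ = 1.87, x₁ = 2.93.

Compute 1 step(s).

f(x) = x³ - 4x - 9
x₀ = 1.87, x₁ = 2.93

Secant formula: x_{n+1} = x_n - f(x_n)(x_n - x_{n-1})/(f(x_n) - f(x_{n-1}))

Iteration 1:
  f(1.870000) = -9.940797
  f(2.930000) = 4.433757
  x_2 = 2.930000 - 4.433757×(2.930000 - 1.870000)/(4.433757 - (-9.940797))
       = 2.603048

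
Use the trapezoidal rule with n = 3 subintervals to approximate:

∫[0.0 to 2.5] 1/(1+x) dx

f(x) = 1/(1+x)
a = 0.0, b = 2.5, n = 3
h = (b - a)/n = 0.833333

Trapezoidal rule: (h/2)[f(x₀) + 2f(x₁) + 2f(x₂) + ... + f(xₙ)]

x_0 = 0.0000, f(x_0) = 1.000000, coefficient = 1
x_1 = 0.8333, f(x_1) = 0.545455, coefficient = 2
x_2 = 1.6667, f(x_2) = 0.375000, coefficient = 2
x_3 = 2.5000, f(x_3) = 0.285714, coefficient = 1

I ≈ (0.833333/2) × 3.126623 = 1.302760
Exact value: 1.252763
Error: 0.049997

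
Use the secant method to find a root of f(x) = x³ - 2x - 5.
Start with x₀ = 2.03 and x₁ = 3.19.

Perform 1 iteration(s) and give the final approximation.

f(x) = x³ - 2x - 5
x₀ = 2.03, x₁ = 3.19

Secant formula: x_{n+1} = x_n - f(x_n)(x_n - x_{n-1})/(f(x_n) - f(x_{n-1}))

Iteration 1:
  f(2.030000) = -0.694573
  f(3.190000) = 21.081759
  x_2 = 3.190000 - 21.081759×(3.190000 - 2.030000)/(21.081759 - (-0.694573))
       = 2.066999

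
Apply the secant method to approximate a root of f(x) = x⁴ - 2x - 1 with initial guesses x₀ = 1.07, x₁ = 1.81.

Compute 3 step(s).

f(x) = x⁴ - 2x - 1
x₀ = 1.07, x₁ = 1.81

Secant formula: x_{n+1} = x_n - f(x_n)(x_n - x_{n-1})/(f(x_n) - f(x_{n-1}))

Iteration 1:
  f(1.070000) = -1.829204
  f(1.810000) = 6.112831
  x_2 = 1.810000 - 6.112831×(1.810000 - 1.070000)/(6.112831 - (-1.829204))
       = 1.240436
Iteration 2:
  f(1.810000) = 6.112831
  f(1.240436) = -1.113330
  x_3 = 1.240436 - (-1.113330)×(1.240436 - 1.810000)/(-1.113330 - 6.112831)
       = 1.328189
Iteration 3:
  f(1.240436) = -1.113330
  f(1.328189) = -0.544382
  x_4 = 1.328189 - (-0.544382)×(1.328189 - 1.240436)/(-0.544382 - (-1.113330))
       = 1.412152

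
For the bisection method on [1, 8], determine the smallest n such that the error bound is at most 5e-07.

We need (b-a)/2^n ≤ 5e-07
(8 - 1)/2^n ≤ 5e-07
7/2^n ≤ 5e-07
2^n ≥ 14000000
n ≥ log₂(14000000) = 23.74
n ≥ 24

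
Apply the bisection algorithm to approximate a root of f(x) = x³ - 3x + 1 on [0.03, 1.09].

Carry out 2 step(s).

f(x) = x³ - 3x + 1
Initial interval: [0.03, 1.09]

Iteration 1:
  c_1 = (0.030000 + 1.090000)/2 = 0.560000
  f(c_1) = f(0.560000) = -0.504384
  f(a) × f(c) < 0, new interval: [0.030000, 0.560000]
Iteration 2:
  c_2 = (0.030000 + 0.560000)/2 = 0.295000
  f(c_2) = f(0.295000) = 0.140672
  f(a) × f(c) ≥ 0, new interval: [0.295000, 0.560000]

After 2 iteration(s), the approximation is c_2 = 0.295000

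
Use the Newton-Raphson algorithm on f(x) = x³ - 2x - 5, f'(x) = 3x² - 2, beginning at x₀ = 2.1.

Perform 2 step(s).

f(x) = x³ - 2x - 5
f'(x) = 3x² - 2
x₀ = 2.1

Newton-Raphson formula: x_{n+1} = x_n - f(x_n)/f'(x_n)

Iteration 1:
  f(2.100000) = 0.061000
  f'(2.100000) = 11.230000
  x_1 = 2.100000 - 0.061000/11.230000 = 2.094568
Iteration 2:
  f(2.094568) = 0.000186
  f'(2.094568) = 11.161647
  x_2 = 2.094568 - 0.000186/11.161647 = 2.094551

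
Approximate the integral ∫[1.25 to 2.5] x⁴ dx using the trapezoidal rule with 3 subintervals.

f(x) = x⁴
a = 1.25, b = 2.5, n = 3
h = (b - a)/n = 0.416667

Trapezoidal rule: (h/2)[f(x₀) + 2f(x₁) + 2f(x₂) + ... + f(xₙ)]

x_0 = 1.2500, f(x_0) = 2.441406, coefficient = 1
x_1 = 1.6667, f(x_1) = 7.716049, coefficient = 2
x_2 = 2.0833, f(x_2) = 18.838011, coefficient = 2
x_3 = 2.5000, f(x_3) = 39.062500, coefficient = 1

I ≈ (0.416667/2) × 94.612027 = 19.710839
Exact value: 18.920898
Error: 0.789941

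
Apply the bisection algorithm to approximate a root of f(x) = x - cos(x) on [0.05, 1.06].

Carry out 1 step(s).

f(x) = x - cos(x)
Initial interval: [0.05, 1.06]

Iteration 1:
  c_1 = (0.050000 + 1.060000)/2 = 0.555000
  f(c_1) = f(0.555000) = -0.294900
  f(a) × f(c) ≥ 0, new interval: [0.555000, 1.060000]

After 1 iteration(s), the approximation is c_1 = 0.555000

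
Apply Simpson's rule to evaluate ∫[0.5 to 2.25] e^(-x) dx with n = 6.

f(x) = e^(-x)
a = 0.5, b = 2.25, n = 6
h = (b - a)/n = 0.291667

Simpson's rule: (h/3)[f(x₀) + 4f(x₁) + 2f(x₂) + ... + f(xₙ)]

x_0 = 0.5000, f(x_0) = 0.606531, coefficient = 1
x_1 = 0.7917, f(x_1) = 0.453089, coefficient = 4
x_2 = 1.0833, f(x_2) = 0.338465, coefficient = 2
x_3 = 1.3750, f(x_3) = 0.252840, coefficient = 4
x_4 = 1.6667, f(x_4) = 0.188876, coefficient = 2
x_5 = 1.9583, f(x_5) = 0.141093, coefficient = 4
x_6 = 2.2500, f(x_6) = 0.105399, coefficient = 1

I ≈ (0.291667/3) × 5.154700 = 0.501151
Exact value: 0.501131
Error: 0.000020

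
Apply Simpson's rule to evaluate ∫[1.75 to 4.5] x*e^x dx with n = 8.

f(x) = x*e^x
a = 1.75, b = 4.5, n = 8
h = (b - a)/n = 0.343750

Simpson's rule: (h/3)[f(x₀) + 4f(x₁) + 2f(x₂) + ... + f(xₙ)]

x_0 = 1.7500, f(x_0) = 10.070555, coefficient = 1
x_1 = 2.0938, f(x_1) = 16.991390, coefficient = 4
x_2 = 2.4375, f(x_2) = 27.895710, coefficient = 2
x_3 = 2.7812, f(x_3) = 44.887101, coefficient = 4
x_4 = 3.1250, f(x_4) = 71.124672, coefficient = 2
x_5 = 3.4688, f(x_5) = 111.335070, coefficient = 4
x_6 = 3.8125, f(x_6) = 172.566927, coefficient = 2
x_7 = 4.1562, f(x_7) = 265.300521, coefficient = 4
x_8 = 4.5000, f(x_8) = 405.077091, coefficient = 1

I ≈ (0.343750/3) × 2712.378588 = 310.793380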